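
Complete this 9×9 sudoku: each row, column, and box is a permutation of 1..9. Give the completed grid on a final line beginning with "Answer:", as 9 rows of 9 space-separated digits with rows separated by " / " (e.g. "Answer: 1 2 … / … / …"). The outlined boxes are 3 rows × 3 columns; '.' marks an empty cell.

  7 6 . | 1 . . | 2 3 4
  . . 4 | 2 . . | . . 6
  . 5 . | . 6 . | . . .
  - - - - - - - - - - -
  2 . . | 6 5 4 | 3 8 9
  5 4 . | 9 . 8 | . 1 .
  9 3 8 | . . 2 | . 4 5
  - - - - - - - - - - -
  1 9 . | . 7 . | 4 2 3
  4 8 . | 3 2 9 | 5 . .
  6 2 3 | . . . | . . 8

Step 1. [r8c3∈{7}] r8c3 has the single candidate 7 ⇒ r8c3=7.
Step 2. [r3c4∈{4,7,8}] r3c4 is the only open cell in row 3 admitting 4, so r3c4=4.
Step 3. [r9c6∈{1,5}] col 6 places 1 nowhere but r9c6, so r9c6=1.
Step 4. [r2c8∈{5,7,9}] across col 8, 5 lands solely at r2c8 ⇒ r2c8=5.
Step 5. [r2c2∈{1}] r2c2 is down to just 1 ⇒ r2c2=1.
Step 6. [r3c7∈{1,7,8,9}] r3c7 is the only open cell in col 7 admitting 1, so r3c7=1.
Step 7. [r2c7∈{7,8,9}] r2c7 is the only open cell in col 7 admitting 8, so r2c7=8.
Step 8. [r3c9∈{7}] r3c9 has the single candidate 7 ⇒ r3c9=7.
Step 9. [r3c6∈{3}] only 3 remains possible at r3c6 ⇒ r3c6=3.
Step 10. [r5c7∈{6,7}] r5c7 is the only open cell in row 5 admitting 7, so r5c7=7.
Step 11. [r7c3∈{5}] only 5 remains possible at r7c3. So r7c3=5.
Step 12. [r1c3∈{9}] r1c3's peers cover all but 9. So r1c3=9.
Step 13. [r9c7∈{9}] r9c7 has the single candidate 9, so r9c7=9.
Step 14. [r5c5∈{3}] only 3 remains possible at r5c5 ⇒ r5c5=3.
Step 15. [r7c6∈{6}] nothing but 6 survives at r7c6. So r7c6=6.
Step 16. [r4c2∈{7}] r4c2's peers cover all but 7. So r4c2=7.
Step 17. [r9c8∈{7}] nothing but 7 survives at r9c8 ⇒ r9c8=7.
Step 18. [r6c7∈{6}] r6c7's peers cover all but 6, so r6c7=6.
Step 19. [r5c9∈{2}] only 2 remains possible at r5c9, so r5c9=2.
Step 20. [r2c6∈{7}] r2c6's peers cover all but 7. So r2c6=7.
Step 21. [r9c4∈{5}] r9c4 has the single candidate 5, so r9c4=5.
Step 22. [r3c8∈{9}] nothing but 9 survives at r3c8, so r3c8=9.
Step 23. [r3c1∈{8}] r3c1's peers cover all but 8. So r3c1=8.
Step 24. [r2c5∈{9}] r2c5 is down to just 9. So r2c5=9.
Step 25. [r3c3∈{2}] r3c3 has the single candidate 2, so r3c3=2.
Step 26. [r5c3∈{6}] only 6 remains possible at r5c3, so r5c3=6.
Step 27. [r1c6∈{5}] only 5 remains possible at r1c6. So r1c6=5.
Step 28. [r9c5∈{4}] r9c5 has the single candidate 4, so r9c5=4.
Step 29. [r8c8∈{6}] r8c8 has the single candidate 6. So r8c8=6.
Step 30. [r6c4∈{7}] only 7 remains possible at r6c4, so r6c4=7.
Step 31. [r8c9∈{1}] r8c9 has the single candidate 1, so r8c9=1.
Step 32. [r4c3∈{1}] only 1 remains possible at r4c3 ⇒ r4c3=1.
Step 33. [r2c1∈{3}] r2c1 is down to just 3. So r2c1=3.
Step 34. [r1c5∈{8}] r1c5 has the single candidate 8 ⇒ r1c5=8.
Step 35. [r7c4∈{8}] nothing but 8 survives at r7c4 ⇒ r7c4=8.
Step 36. [r6c5∈{1}] r6c5's peers cover all but 1. So r6c5=1.

Answer: 7 6 9 1 8 5 2 3 4 / 3 1 4 2 9 7 8 5 6 / 8 5 2 4 6 3 1 9 7 / 2 7 1 6 5 4 3 8 9 / 5 4 6 9 3 8 7 1 2 / 9 3 8 7 1 2 6 4 5 / 1 9 5 8 7 6 4 2 3 / 4 8 7 3 2 9 5 6 1 / 6 2 3 5 4 1 9 7 8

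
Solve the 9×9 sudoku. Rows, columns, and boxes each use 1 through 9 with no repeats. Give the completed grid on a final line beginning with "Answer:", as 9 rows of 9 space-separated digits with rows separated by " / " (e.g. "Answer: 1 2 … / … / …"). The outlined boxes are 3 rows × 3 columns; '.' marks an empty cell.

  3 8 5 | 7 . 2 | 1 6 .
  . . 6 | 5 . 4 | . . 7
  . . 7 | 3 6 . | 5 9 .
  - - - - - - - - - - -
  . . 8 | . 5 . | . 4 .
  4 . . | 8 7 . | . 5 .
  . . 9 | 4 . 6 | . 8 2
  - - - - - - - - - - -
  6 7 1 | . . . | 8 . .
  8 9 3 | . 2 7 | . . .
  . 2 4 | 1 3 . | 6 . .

Step 1. [r2c2∈{1}] nothing but 1 survives at r2c2. So r2c2=1.
Step 2. [r7c4∈{9}] only 9 remains possible at r7c4. So r7c4=9.
Step 3. [r8c9∈{1,4,5}] 5 has one home in row 8: r8c9 ⇒ r8c9=5.
Step 4. [r3c6∈{1,8}] r3c6 is the only open cell in row 3 admitting 1 ⇒ r3c6=1.
Step 5. [r5c9∈{1,3,6,9}] in row 5, 1 fits only at r5c9 ⇒ r5c9=1.
Step 6. [r4c1∈{1,2,7}] row 4 places 1 nowhere but r4c1, so r4c1=1.
Step 7. [r4c7∈{3,7,9}] across row 4, 7 lands solely at r4c7 ⇒ r4c7=7.
Step 8. [r6c7∈{3}] only 3 remains possible at r6c7, so r6c7=3.
Step 9. [r9c1∈{5}] r9c1 is down to just 5, so r9c1=5.
Step 10. [r2c8∈{2,3}] 3 has one home in row 2: r2c8. So r2c8=3.
Step 11. [r1c9∈{4}] r1c9's peers cover all but 4, so r1c9=4.
Step 12. [r5c2∈{3,6}] in row 5, 6 fits only at r5c2 ⇒ r5c2=6.
Step 13. [r5c6∈{3,9}] 3 has one home in row 5: r5c6. So r5c6=3.
Step 14. [r2c1∈{2,9}] in col 1, 9 fits only at r2c1 ⇒ r2c1=9.
Step 15. [r4c9∈{6,9}] 6 has one home in row 4: r4c9, so r4c9=6.
Step 16. [r7c6∈{5}] only 5 remains possible at r7c6, so r7c6=5.
Step 17. [r2c5∈{8}] nothing but 8 survives at r2c5 ⇒ r2c5=8.
Step 18. [r9c9∈{9}] r9c9 is down to just 9 ⇒ r9c9=9.
Step 19. [r2c7∈{2}] r2c7 has the single candidate 2. So r2c7=2.
Step 20. [r8c7∈{4}] only 4 remains possible at r8c7. So r8c7=4.
Step 21. [r4c2∈{3}] r4c2's peers cover all but 3. So r4c2=3.
Step 22. [r3c9∈{8}] r3c9 is down to just 8 ⇒ r3c9=8.
Step 23. [r7c5∈{4}] r7c5's peers cover all but 4 ⇒ r7c5=4.
Step 24. [r6c2∈{5}] r6c2 has the single candidate 5 ⇒ r6c2=5.
Step 25. [r4c6∈{9}] r4c6's peers cover all but 9 ⇒ r4c6=9.
Step 26. [r8c8∈{1}] r8c8 has the single candidate 1. So r8c8=1.
Step 27. [r8c4∈{6}] r8c4's peers cover all but 6. So r8c4=6.
Step 28. [r9c8∈{7}] r9c8's peers cover all but 7, so r9c8=7.
Step 29. [r5c7∈{9}] r5c7 has the single candidate 9 ⇒ r5c7=9.
Step 30. [r7c8∈{2}] r7c8 has the single candidate 2 ⇒ r7c8=2.
Step 31. [r6c5∈{1}] only 1 remains possible at r6c5, so r6c5=1.
Step 32. [r9c6∈{8}] r9c6's peers cover all but 8. So r9c6=8.
Step 33. [r3c2∈{4}] r3c2 is down to just 4. So r3c2=4.
Step 34. [r5c3∈{2}] nothing but 2 survives at r5c3. So r5c3=2.
Step 35. [r3c1∈{2}] r3c1 has the single candidate 2, so r3c1=2.
Step 36. [r6c1∈{7}] r6c1 is down to just 7, so r6c1=7.
Step 37. [r1c5∈{9}] nothing but 9 survives at r1c5 ⇒ r1c5=9.
Step 38. [r7c9∈{3}] r7c9 has the single candidate 3, so r7c9=3.
Step 39. [r4c4∈{2}] r4c4 has the single candidate 2 ⇒ r4c4=2.

Answer: 3 8 5 7 9 2 1 6 4 / 9 1 6 5 8 4 2 3 7 / 2 4 7 3 6 1 5 9 8 / 1 3 8 2 5 9 7 4 6 / 4 6 2 8 7 3 9 5 1 / 7 5 9 4 1 6 3 8 2 / 6 7 1 9 4 5 8 2 3 / 8 9 3 6 2 7 4 1 5 / 5 2 4 1 3 8 6 7 9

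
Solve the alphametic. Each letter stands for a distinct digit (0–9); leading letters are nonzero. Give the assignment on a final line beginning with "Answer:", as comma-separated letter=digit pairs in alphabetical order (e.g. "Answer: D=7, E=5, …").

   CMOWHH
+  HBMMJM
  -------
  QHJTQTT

Step 1. [col 1: H + M ≡ T (mod 10)] no forcing yet in column 1 (carry-in 0); H=5 is free and consistent — try it, so H=5.
Step 2. [Q] Q is the leading digit of a 7-digit sum of two 6-digit numbers; the final carry is exactly 1 ⇒ Q=1.
Step 3. [col 1: H + M ≡ T (mod 10)] M=7 is one option consistent with column 1 (H + M ≡ T (mod 10), carry-in 0) — take it, so M=7.
Step 4. [col 1: H + M ≡ T (mod 10)] column 1 reads H+M+carry(0)=T with H=5, M=7; with digits 1,5,7 already taken and all letters distinct, the only value for T is 2. So T=2.
Step 5. [col 2: H + J ≡ T (mod 10)] column 2 reads H+J+carry(1)=T with H=5, T=2; with digits 1,2,5,7 already taken and all letters distinct, the only value for J is 6 ⇒ J=6.
Step 6. [col 3: W + M ≡ Q (mod 10)] column 3: given M=7, Q=1, carry-in 1, and digits 1,2,5,6,7 already taken and all letters distinct, W+M≡Q (mod 10) forces W=3, so W=3.
Step 7. [col 4: O + M ≡ T (mod 10)] column 4: given M=7, T=2, carry-in 1, and digits 1,2,3,5,6,7 already taken and all letters distinct, O+M≡T (mod 10) forces O=4 ⇒ O=4.
Step 8. [col 5: M + B ≡ J (mod 10)] column 5: given M=7, J=6, carry-in 1, and digits 1,2,3,4,5,6,7 already taken and all letters distinct, M+B≡J (mod 10) forces B=8, so B=8.
Step 9. [col 6: C + H ≡ H (mod 10)] in column 6 we have C+H≡H with carry-in 1; given H=5 and digits 1,2,3,4,5,6,7,8 already taken and all letters distinct, that pins C to 9 ⇒ C=9.

Answer: B=8, C=9, H=5, J=6, M=7, O=4, Q=1, T=2, W=3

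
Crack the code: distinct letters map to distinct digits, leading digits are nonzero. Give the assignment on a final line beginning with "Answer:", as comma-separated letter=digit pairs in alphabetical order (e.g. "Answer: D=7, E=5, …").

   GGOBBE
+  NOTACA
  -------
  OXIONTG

Step 1. [col 1: E + A ≡ G (mod 10)] G=4 is one option consistent with column 1 (E + A ≡ G (mod 10), carry-in 0) — take it ⇒ G=4.
Step 2. [col 1: E + A ≡ G (mod 10)] no forcing yet in column 1 (carry-in 0); E=8 is free and consistent — try it, so E=8.
Step 3. [col 1: E + A ≡ G (mod 10)] in column 1 we have E+A≡G with carry-in 0; given E=8, G=4 and digits 4,8 already taken and all letters distinct, that pins A to 6. So A=6.
Step 4. [col 2: B + C ≡ T (mod 10)] no forcing yet in column 2 (carry-in 1); B=2 is free and consistent — try it. So B=2.
Step 5. [O] the sum has 7 digits but both addends have 6; that extra leading digit O is the final carry, namely 1. So O=1.
Step 6. [col 2: B + C ≡ T (mod 10)] column 2 (B + C ≡ T (mod 10), carry-in 1) doesn't pin C yet; pick C=7 and continue ⇒ C=7.
Step 7. [col 2: B + C ≡ T (mod 10)] in column 2 we have B+C≡T with carry-in 1; given B=2, C=7 and digits 1,2,4,6,7,8 already taken and all letters distinct, that pins T to 0. So T=0.
Step 8. [col 3: B + A ≡ N (mod 10)] column 3: given B=2, A=6, carry-in 1, and digits 0,1,2,4,6,7,8 already taken and all letters distinct, B+A≡N (mod 10) forces N=9 ⇒ N=9.
Step 9. [col 5: G + O ≡ I (mod 10)] column 5 reads G+O+carry(0)=I with G=4, O=1; with digits 0,1,2,4,6,7,8,9 already taken and all letters distinct, the only value for I is 5, so I=5.
Step 10. [col 6: G + N ≡ X (mod 10)] column 6: given G=4, N=9, carry-in 0, and digits 0,1,2,4,5,6,7,8,9 already taken and all letters distinct, G+N≡X (mod 10) forces X=3 ⇒ X=3.

Answer: A=6, B=2, C=7, E=8, G=4, I=5, N=9, O=1, T=0, X=3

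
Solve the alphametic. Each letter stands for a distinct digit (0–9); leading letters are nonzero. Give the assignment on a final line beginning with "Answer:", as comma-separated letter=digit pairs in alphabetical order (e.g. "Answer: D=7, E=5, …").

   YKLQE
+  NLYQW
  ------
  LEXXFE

Step 1. [L] adding two 5-digit numbers gives at most 5+1 digits, and here it does — L is that final carry and must be 1 ⇒ L=1.
Step 2. [col 1: E + W ≡ E (mod 10)] from column 1 (nothing yet, carry-in 0, digits 1 already taken and all letters distinct): W must equal 0. So W=0.
Step 3. [col 1: E + W ≡ E (mod 10)] E=2 is one option consistent with column 1 (E + W ≡ E (mod 10), carry-in 0) — take it. So E=2.
Step 4. [col 2: Q + Q ≡ F (mod 10)] several values work for F in column 2 (Q + Q ≡ F (mod 10), carry-in 0); try F=6. So F=6.
Step 5. [col 2: Q + Q ≡ F (mod 10)] several values work for Q in column 2 (Q + Q ≡ F (mod 10), carry-in 0); try Q=8. So Q=8.
Step 6. [col 3: L + Y ≡ X (mod 10)] no forcing yet in column 3 (carry-in 1); X=5 is free and consistent — try it ⇒ X=5.
Step 7. [col 3: L + Y ≡ X (mod 10)] column 3 reads L+Y+carry(1)=X with L=1, X=5; with digits 0,1,2,5,6,8 already taken and all letters distinct, the only value for Y is 3. So Y=3.
Step 8. [col 4: K + L ≡ X (mod 10)] column 4 reads K+L+carry(0)=X with L=1, X=5; with digits 0,1,2,3,5,6,8 already taken and all letters distinct, the only value for K is 4, so K=4.
Step 9. [col 5: Y + N ≡ E (mod 10)] in column 5 we have Y+N≡E with carry-in 0; given Y=3, E=2 and digits 0,1,2,3,4,5,6,8 already taken and all letters distinct, that pins N to 9. So N=9.

Answer: E=2, F=6, K=4, L=1, N=9, Q=8, W=0, X=5, Y=3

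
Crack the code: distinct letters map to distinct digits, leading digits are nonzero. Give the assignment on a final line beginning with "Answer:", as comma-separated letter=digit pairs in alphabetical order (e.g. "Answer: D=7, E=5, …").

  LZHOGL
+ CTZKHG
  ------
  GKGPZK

Step 1. [col 1: L + G ≡ K (mod 10)] no forcing yet in column 1 (carry-in 0); G=6 is free and consistent — try it. So G=6.
Step 2. [col 1: L + G ≡ K (mod 10)] no forcing yet in column 1 (carry-in 0); L=2 is free and consistent — try it. So L=2.
Step 3. [col 1: L + G ≡ K (mod 10)] in column 1 we have L+G≡K with carry-in 0; given L=2, G=6 and digits 2,6 already taken and all letters distinct, that pins K to 8. So K=8.
Step 4. [col 2: G + H ≡ Z (mod 10)] no forcing yet in column 2 (carry-in 0); Z=1 is free and consistent — try it. So Z=1.
Step 5. [col 2: G + H ≡ Z (mod 10)] in column 2 we have G+H≡Z with carry-in 0; given G=6, Z=1 and digits 1,2,6,8 already taken and all letters distinct, that pins H to 5 ⇒ H=5.
Step 6. [col 3: O + K ≡ P (mod 10)] no forcing yet in column 3 (carry-in 1); P=9 is free and consistent — try it. So P=9.
Step 7. [col 3: O + K ≡ P (mod 10)] column 3: given K=8, P=9, carry-in 1, and digits 1,2,5,6,8,9 already taken and all letters distinct, O+K≡P (mod 10) forces O=0, so O=0.
Step 8. [col 5: Z + T ≡ K (mod 10)] from column 5 (Z=1, K=8, carry-in 0, digits 0,1,2,5,6,8,9 already taken and all letters distinct): T must equal 7, so T=7.
Step 9. [col 6: L + C ≡ G (mod 10)] column 6: given L=2, G=6, carry-in 0, and digits 0,1,2,5,6,7,8,9 already taken and all letters distinct, L+C≡G (mod 10) forces C=4 ⇒ C=4.

Answer: C=4, G=6, H=5, K=8, L=2, O=0, P=9, T=7, Z=1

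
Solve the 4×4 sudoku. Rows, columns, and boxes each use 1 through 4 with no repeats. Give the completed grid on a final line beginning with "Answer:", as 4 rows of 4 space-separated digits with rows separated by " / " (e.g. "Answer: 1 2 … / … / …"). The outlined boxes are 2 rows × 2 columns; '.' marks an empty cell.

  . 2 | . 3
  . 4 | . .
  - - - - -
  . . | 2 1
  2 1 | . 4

Step 1. [r2c3∈{1}] r2c3's peers cover all but 1 ⇒ r2c3=1.
Step 2. [r2c1∈{3}] r2c1 is down to just 3 ⇒ r2c1=3.
Step 3. [r2c4∈{2}] r2c4's peers cover all but 2. So r2c4=2.
Step 4. [r3c2∈{3}] r3c2 has the single candidate 3. So r3c2=3.
Step 5. [r3c1∈{4}] r3c1 is down to just 4. So r3c1=4.
Step 6. [r1c3∈{4}] r1c3 has the single candidate 4, so r1c3=4.
Step 7. [r1c1∈{1}] r1c1 is down to just 1. So r1c1=1.
Step 8. [r4c3∈{3}] r4c3's peers cover all but 3. So r4c3=3.

Answer: 1 2 4 3 / 3 4 1 2 / 4 3 2 1 / 2 1 3 4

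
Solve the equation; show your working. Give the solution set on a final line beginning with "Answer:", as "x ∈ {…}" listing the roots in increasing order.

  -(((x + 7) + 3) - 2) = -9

Step 1. [-(((x + 7) + 3) - 2) = -9] leading − — multiply by −1. So neg: ((x + 7) + 3) - 2 = 9.
Step 2. [((x + 7) + 3) - 2 = 9] add 2: x sits inside (… - 2). So sub: (x + 7) + 3 = 11.
Step 3. [(x + 7) + 3 = 11] 3 comes off first (subtract 3) ⇒ sub: x + 7 = 8.
Step 4. [x + 7 = 8] +7 is outermost — subtract 7 both sides, so sub: x = 1.

Answer: x ∈ {1}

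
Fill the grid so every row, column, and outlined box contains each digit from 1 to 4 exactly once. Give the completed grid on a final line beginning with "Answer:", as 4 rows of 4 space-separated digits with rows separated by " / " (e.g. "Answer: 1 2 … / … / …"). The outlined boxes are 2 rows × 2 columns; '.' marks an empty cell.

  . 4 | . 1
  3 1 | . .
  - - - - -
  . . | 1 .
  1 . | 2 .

Step 1. [r4c4∈{3,4}] row 4 places 4 nowhere but r4c4, so r4c4=4.
Step 2. [r3c2∈{2,3}] col 2 places 2 nowhere but r3c2 ⇒ r3c2=2.
Step 3. [r4c2∈{3}] r4c2 has the single candidate 3 ⇒ r4c2=3.
Step 4. [r2c3∈{4}] only 4 remains possible at r2c3, so r2c3=4.
Step 5. [r1c1∈{2}] nothing but 2 survives at r1c1. So r1c1=2.
Step 6. [r3c4∈{3}] only 3 remains possible at r3c4. So r3c4=3.
Step 7. [r3c1∈{4}] r3c1's peers cover all but 4. So r3c1=4.
Step 8. [r1c3∈{3}] only 3 remains possible at r1c3 ⇒ r1c3=3.
Step 9. [r2c4∈{2}] r2c4 is down to just 2. So r2c4=2.

Answer: 2 4 3 1 / 3 1 4 2 / 4 2 1 3 / 1 3 2 4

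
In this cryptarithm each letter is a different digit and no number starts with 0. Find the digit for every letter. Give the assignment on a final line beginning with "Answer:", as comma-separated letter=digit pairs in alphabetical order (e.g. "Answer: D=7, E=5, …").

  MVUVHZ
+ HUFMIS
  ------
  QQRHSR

Step 1. [col 1: Z + S ≡ R (mod 10)] R=7 is one option consistent with column 1 (Z + S ≡ R (mod 10), carry-in 0) — take it, so R=7.
Step 2. [col 1: Z + S ≡ R (mod 10)] no forcing yet in column 1 (carry-in 0); Z=2 is free and consistent — try it. So Z=2.
Step 3. [col 1: Z + S ≡ R (mod 10)] column 1 reads Z+S+carry(0)=R with Z=2, R=7; with digits 2,7 already taken and all letters distinct, the only value for S is 5 ⇒ S=5.
Step 4. [col 2: H + I ≡ S (mod 10)] column 2 (H + I ≡ S (mod 10), carry-in 0) doesn't pin I yet; pick I=4 and continue ⇒ I=4.
Step 5. [col 2: H + I ≡ S (mod 10)] in column 2 we have H+I≡S with carry-in 0; given I=4, S=5 and digits 2,4,5,7 already taken and all letters distinct, that pins H to 1 ⇒ H=1.
Step 6. [col 3: V + M ≡ H (mod 10)] V=3 is one option consistent with column 3 (V + M ≡ H (mod 10), carry-in 0) — take it, so V=3.
Step 7. [col 3: V + M ≡ H (mod 10)] from column 3 (V=3, H=1, carry-in 0, digits 1,2,3,4,5,7 already taken and all letters distinct): M must equal 8. So M=8.
Step 8. [col 4: U + F ≡ R (mod 10)] several values work for F in column 4 (U + F ≡ R (mod 10), carry-in 1); try F=0. So F=0.
Step 9. [col 4: U + F ≡ R (mod 10)] from column 4 (F=0, R=7, carry-in 1, digits 0,1,2,3,4,5,7,8 already taken and all letters distinct): U must equal 6 ⇒ U=6.
Step 10. [col 5: V + U ≡ Q (mod 10)] from column 5 (V=3, U=6, carry-in 0, digits 0,1,2,3,4,5,6,7,8 already taken and all letters distinct): Q must equal 9 ⇒ Q=9.

Answer: F=0, H=1, I=4, M=8, Q=9, R=7, S=5, U=6, V=3, Z=2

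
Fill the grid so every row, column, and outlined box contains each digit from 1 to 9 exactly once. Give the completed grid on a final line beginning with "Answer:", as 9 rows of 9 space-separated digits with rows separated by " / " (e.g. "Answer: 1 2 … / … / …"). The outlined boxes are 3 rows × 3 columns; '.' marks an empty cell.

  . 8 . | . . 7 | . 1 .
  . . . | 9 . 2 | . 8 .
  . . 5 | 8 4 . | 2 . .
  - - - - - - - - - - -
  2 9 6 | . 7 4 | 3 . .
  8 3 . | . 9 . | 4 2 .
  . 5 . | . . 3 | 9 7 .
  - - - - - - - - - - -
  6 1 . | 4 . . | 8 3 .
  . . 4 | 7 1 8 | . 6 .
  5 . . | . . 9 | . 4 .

Step 1. [r8c1∈{3,9}] across row 8, 3 lands solely at r8c1. So r8c1=3.
Step 2. [r3c9∈{3,6,7,9}] r3c9 is the only open cell in row 3 admitting 3 ⇒ r3c9=3.
Step 3. [r6c3∈{1}] r6c3 has the single candidate 1, so r6c3=1.
Step 4. [r2c2∈{4,6,7}] in col 2, 4 fits only at r2c2, so r2c2=4.
Step 5. [r7c3∈{2,7,9}] in box 7, 9 fits only at r7c3 ⇒ r7c3=9.
Step 6. [r7c9∈{2,5,7}] in row 7, 7 fits only at r7c9. So r7c9=7.
Step 7. [r7c5∈{2,5}] in row 7, 2 fits only at r7c5, so r7c5=2.
Step 8. [r2c7∈{5,6,7}] 7 has one home in col 7: r2c7 ⇒ r2c7=7.
Step 9. [r1c7∈{5,6}] r1c7 is the only open cell in col 7 admitting 6. So r1c7=6.
Step 10. [r2c5∈{3,5,6}] in row 2, 6 fits only at r2c5 ⇒ r2c5=6.
Step 11. [r5c6∈{1,5,6}] col 6 places 6 nowhere but r5c6, so r5c6=6.
Step 12. [r2c9∈{5}] only 5 remains possible at r2c9 ⇒ r2c9=5.
Step 13. [r8c2∈{2}] r8c2 is down to just 2. So r8c2=2.
Step 14. [r3c1∈{1,7,9}] 7 has one home in col 1: r3c1. So r3c1=7.
Step 15. [r5c9∈{1}] only 1 remains possible at r5c9, so r5c9=1.
Step 16. [r1c5∈{3,5}] across col 5, 5 lands solely at r1c5, so r1c5=5.
Step 17. [r1c4∈{3}] nothing but 3 survives at r1c4. So r1c4=3.
Step 18. [r4c8∈{5}] r4c8 has the single candidate 5, so r4c8=5.
Step 19. [r5c3∈{7}] nothing but 7 survives at r5c3, so r5c3=7.
Step 20. [r3c8∈{9}] r3c8 is down to just 9, so r3c8=9.
Step 21. [r6c5∈{8}] r6c5's peers cover all but 8. So r6c5=8.
Step 22. [r1c9∈{4}] r1c9 is down to just 4, so r1c9=4.
Step 23. [r3c6∈{1}] r3c6's peers cover all but 1 ⇒ r3c6=1.
Step 24. [r9c4∈{6}] r9c4 is down to just 6, so r9c4=6.
Step 25. [r3c2∈{6}] r3c2's peers cover all but 6. So r3c2=6.
Step 26. [r9c3∈{8}] only 8 remains possible at r9c3, so r9c3=8.
Step 27. [r8c9∈{9}] r8c9's peers cover all but 9. So r8c9=9.
Step 28. [r9c5∈{3}] r9c5 has the single candidate 3 ⇒ r9c5=3.
Step 29. [r8c7∈{5}] nothing but 5 survives at r8c7. So r8c7=5.
Step 30. [r4c9∈{8}] r4c9's peers cover all but 8, so r4c9=8.
Step 31. [r1c1∈{9}] r1c1's peers cover all but 9, so r1c1=9.
Step 32. [r7c6∈{5}] r7c6's peers cover all but 5. So r7c6=5.
Step 33. [r6c1∈{4}] only 4 remains possible at r6c1, so r6c1=4.
Step 34. [r9c2∈{7}] only 7 remains possible at r9c2. So r9c2=7.
Step 35. [r2c3∈{3}] r2c3's peers cover all but 3 ⇒ r2c3=3.
Step 36. [r9c9∈{2}] r9c9 is down to just 2, so r9c9=2.
Step 37. [r1c3∈{2}] r1c3 is down to just 2. So r1c3=2.
Step 38. [r5c4∈{5}] r5c4 has the single candidate 5 ⇒ r5c4=5.
Step 39. [r6c4∈{2}] only 2 remains possible at r6c4, so r6c4=2.
Step 40. [r4c4∈{1}] only 1 remains possible at r4c4, so r4c4=1.
Step 41. [r2c1∈{1}] only 1 remains possible at r2c1 ⇒ r2c1=1.
Step 42. [r9c7∈{1}] only 1 remains possible at r9c7, so r9c7=1.
Step 43. [r6c9∈{6}] r6c9's peers cover all but 6. So r6c9=6.

Answer: 9 8 2 3 5 7 6 1 4 / 1 4 3 9 6 2 7 8 5 / 7 6 5 8 4 1 2 9 3 / 2 9 6 1 7 4 3 5 8 / 8 3 7 5 9 6 4 2 1 / 4 5 1 2 8 3 9 7 6 / 6 1 9 4 2 5 8 3 7 / 3 2 4 7 1 8 5 6 9 / 5 7 8 6 3 9 1 4 2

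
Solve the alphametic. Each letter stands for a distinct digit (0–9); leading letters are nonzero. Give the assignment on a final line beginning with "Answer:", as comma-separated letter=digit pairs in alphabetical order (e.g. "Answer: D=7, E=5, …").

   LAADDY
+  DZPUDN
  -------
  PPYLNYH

Step 1. [col 1: Y + N ≡ H (mod 10)] no forcing yet in column 1 (carry-in 0); Y=7 is free and consistent — try it, so Y=7.
Step 2. [col 1: Y + N ≡ H (mod 10)] several values work for H in column 1 (Y + N ≡ H (mod 10), carry-in 0); try H=6 ⇒ H=6.
Step 3. [col 1: Y + N ≡ H (mod 10)] column 1 reads Y+N+carry(0)=H with Y=7, H=6; with digits 6,7 already taken and all letters distinct, the only value for N is 9, so N=9.
Step 4. [P] the sum has 7 digits but both addends have 6; that extra leading digit P is the final carry, namely 1, so P=1.
Step 5. [col 2: D + D ≡ Y (mod 10)] several values work for D in column 2 (D + D ≡ Y (mod 10), carry-in 1); try D=8. So D=8.
Step 6. [col 3: D + U ≡ N (mod 10)] from column 3 (D=8, N=9, carry-in 1, digits 1,6,7,8,9 already taken and all letters distinct): U must equal 0, so U=0.
Step 7. [col 4: A + P ≡ L (mod 10)] several values work for L in column 4 (A + P ≡ L (mod 10), carry-in 0); try L=3, so L=3.
Step 8. [col 4: A + P ≡ L (mod 10)] column 4 reads A+P+carry(0)=L with P=1, L=3; with digits 0,1,3,6,7,8,9 already taken and all letters distinct, the only value for A is 2. So A=2.
Step 9. [col 5: A + Z ≡ Y (mod 10)] from column 5 (A=2, Y=7, carry-in 0, digits 0,1,2,3,6,7,8,9 already taken and all letters distinct): Z must equal 5 ⇒ Z=5.

Answer: A=2, D=8, H=6, L=3, N=9, P=1, U=0, Y=7, Z=5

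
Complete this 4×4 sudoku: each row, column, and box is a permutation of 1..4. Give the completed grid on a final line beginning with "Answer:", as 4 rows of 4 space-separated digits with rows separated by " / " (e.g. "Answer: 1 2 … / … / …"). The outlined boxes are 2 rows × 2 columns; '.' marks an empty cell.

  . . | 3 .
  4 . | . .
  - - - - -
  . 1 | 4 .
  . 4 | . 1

Step 1. [r2c4∈{2}] r2c4 is down to just 2, so r2c4=2.
Step 2. [r3c1∈{2,3}] in row 3, 2 fits only at r3c1 ⇒ r3c1=2.
Step 3. [r2c3∈{1}] r2c3 is down to just 1. So r2c3=1.
Step 4. [r4c3∈{2}] only 2 remains possible at r4c3. So r4c3=2.
Step 5. [r3c4∈{3}] r3c4 has the single candidate 3. So r3c4=3.
Step 6. [r1c1∈{1}] nothing but 1 survives at r1c1. So r1c1=1.
Step 7. [r2c2∈{3}] r2c2 has the single candidate 3. So r2c2=3.
Step 8. [r1c4∈{4}] r1c4 is down to just 4 ⇒ r1c4=4.
Step 9. [r4c1∈{3}] only 3 remains possible at r4c1, so r4c1=3.
Step 10. [r1c2∈{2}] r1c2 has the single candidate 2 ⇒ r1c2=2.

Answer: 1 2 3 4 / 4 3 1 2 / 2 1 4 3 / 3 4 2 1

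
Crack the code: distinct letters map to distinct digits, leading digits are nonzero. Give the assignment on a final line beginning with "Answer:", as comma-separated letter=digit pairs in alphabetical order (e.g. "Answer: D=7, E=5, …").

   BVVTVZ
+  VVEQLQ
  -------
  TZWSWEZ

Step 1. [col 1: Z + Q ≡ Z (mod 10)] in column 1 we have Z+Q≡Z with carry-in 0; given nothing yet and all letters distinct, none taken yet, that pins Q to 0 ⇒ Q=0.
Step 2. [col 1: Z + Q ≡ Z (mod 10)] Z=5 is one option consistent with column 1 (Z + Q ≡ Z (mod 10), carry-in 0) — take it. So Z=5.
Step 3. [col 2: V + L ≡ E (mod 10)] column 2 (V + L ≡ E (mod 10), carry-in 0) doesn't pin V yet; pick V=6 and continue. So V=6.
Step 4. [T] T is the leading digit of a 7-digit sum of two 6-digit numbers; the final carry is exactly 1, so T=1.
Step 5. [col 2: V + L ≡ E (mod 10)] several values work for L in column 2 (V + L ≡ E (mod 10), carry-in 0); try L=7 ⇒ L=7.
Step 6. [col 2: V + L ≡ E (mod 10)] from column 2 (V=6, L=7, carry-in 0, digits 0,1,5,6,7 already taken and all letters distinct): E must equal 3. So E=3.
Step 7. [col 3: T + Q ≡ W (mod 10)] in column 3 we have T+Q≡W with carry-in 1; given T=1, Q=0 and digits 0,1,3,5,6,7 already taken and all letters distinct, that pins W to 2, so W=2.
Step 8. [col 4: V + E ≡ S (mod 10)] column 4: given V=6, E=3, carry-in 0, and digits 0,1,2,3,5,6,7 already taken and all letters distinct, V+E≡S (mod 10) forces S=9, so S=9.
Step 9. [col 6: B + V ≡ Z (mod 10)] in column 6 we have B+V≡Z with carry-in 1; given V=6, Z=5 and digits 0,1,2,3,5,6,7,9 already taken and all letters distinct, that pins B to 8. So B=8.

Answer: B=8, E=3, L=7, Q=0, S=9, T=1, V=6, W=2, Z=5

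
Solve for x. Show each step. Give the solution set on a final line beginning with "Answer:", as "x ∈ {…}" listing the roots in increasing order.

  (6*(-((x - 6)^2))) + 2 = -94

Step 1. [(6*(-((x - 6)^2))) + 2 = -94] peel the +2: subtract 2 from each side, so sub: 6*(-((x - 6)^2)) = -96.
Step 2. [6*(-((x - 6)^2)) = -96] 6 out front; divide by 6, so div: -((x - 6)^2) = -16.
Step 3. [-((x - 6)^2) = -16] LHS negated; negate both sides. So neg: (x - 6)^2 = 16.
Step 4. [(x - 6)^2 = 16] LHS squared, RHS 16 ≥ 0: apply √ (±), so sqrt: x - 6 = 4 or -4.
Step 5. [x - 6 = 4 or -4] the outer -6 inverts by adding 6, so sub: x = 10 or 2.

Answer: x ∈ {2, 10}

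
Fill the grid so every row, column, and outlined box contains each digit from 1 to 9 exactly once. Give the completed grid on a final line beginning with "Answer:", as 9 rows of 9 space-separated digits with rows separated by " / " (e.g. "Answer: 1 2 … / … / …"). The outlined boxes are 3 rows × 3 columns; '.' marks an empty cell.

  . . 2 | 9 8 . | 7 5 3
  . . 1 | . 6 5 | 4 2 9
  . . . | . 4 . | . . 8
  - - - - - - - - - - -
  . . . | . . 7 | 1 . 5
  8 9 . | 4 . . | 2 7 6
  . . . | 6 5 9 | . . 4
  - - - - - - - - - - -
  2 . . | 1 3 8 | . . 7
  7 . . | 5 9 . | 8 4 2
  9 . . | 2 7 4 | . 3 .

Step 1. [r2c1∈{3}] nothing but 3 survives at r2c1 ⇒ r2c1=3.
Step 2. [r3c7∈{6}] nothing but 6 survives at r3c7. So r3c7=6.
Step 3. [r8c2∈{1,3,6}] r8c2 is the only open cell in row 8 admitting 1. So r8c2=1.
Step 4. [r5c3∈{3,5}] 5 has one home in row 5: r5c3, so r5c3=5.
Step 5. [r5c6∈{1,3}] r5c6 is the only open cell in row 5 admitting 3. So r5c6=3.
Step 6. [r8c3∈{3,6}] r8c3 is the only open cell in row 8 admitting 3, so r8c3=3.
Step 7. [r4c2∈{2,3,4,6}] r4c2 is the only open cell in row 4 admitting 3 ⇒ r4c2=3.
Step 8. [r7c8∈{6,9}] in col 8, 6 fits only at r7c8, so r7c8=6.
Step 9. [r2c4∈{7}] nothing but 7 survives at r2c4. So r2c4=7.
Step 10. [r9c7∈{5}] r9c7 has the single candidate 5 ⇒ r9c7=5.
Step 11. [r9c3∈{6,8}] across col 3, 8 lands solely at r9c3, so r9c3=8.
Step 12. [r6c3∈{7}] nothing but 7 survives at r6c3 ⇒ r6c3=7.
Step 13. [r4c3∈{4,6}] col 3 places 6 nowhere but r4c3. So r4c3=6.
Step 14. [r7c2∈{4,5}] in row 7, 5 fits only at r7c2. So r7c2=5.
Step 15. [r1c1∈{4,6}] 6 has one home in col 1: r1c1, so r1c1=6.
Step 16. [r1c6∈{1}] only 1 remains possible at r1c6. So r1c6=1.
Step 17. [r6c8∈{8}] r6c8 is down to just 8. So r6c8=8.
Step 18. [r3c1∈{5}] r3c1 is down to just 5. So r3c1=5.
Step 19. [r6c7∈{3}] nothing but 3 survives at r6c7. So r6c7=3.
Step 20. [r6c2∈{2}] only 2 remains possible at r6c2 ⇒ r6c2=2.
Step 21. [r3c6∈{2}] r3c6's peers cover all but 2, so r3c6=2.
Step 22. [r6c1∈{1}] only 1 remains possible at r6c1 ⇒ r6c1=1.
Step 23. [r9c2∈{6}] r9c2 has the single candidate 6 ⇒ r9c2=6.
Step 24. [r9c9∈{1}] r9c9 is down to just 1, so r9c9=1.
Step 25. [r5c5∈{1}] nothing but 1 survives at r5c5, so r5c5=1.
Step 26. [r4c5∈{2}] r4c5's peers cover all but 2. So r4c5=2.
Step 27. [r4c8∈{9}] r4c8 has the single candidate 9 ⇒ r4c8=9.
Step 28. [r7c7∈{9}] r7c7's peers cover all but 9 ⇒ r7c7=9.
Step 29. [r4c1∈{4}] r4c1 has the single candidate 4, so r4c1=4.
Step 30. [r2c2∈{8}] r2c2 is down to just 8, so r2c2=8.
Step 31. [r3c8∈{1}] r3c8 has the single candidate 1 ⇒ r3c8=1.
Step 32. [r3c4∈{3}] r3c4's peers cover all but 3 ⇒ r3c4=3.
Step 33. [r8c6∈{6}] nothing but 6 survives at r8c6, so r8c6=6.
Step 34. [r4c4∈{8}] nothing but 8 survives at r4c4, so r4c4=8.
Step 35. [r1c2∈{4}] r1c2 has the single candidate 4 ⇒ r1c2=4.
Step 36. [r3c3∈{9}] r3c3's peers cover all but 9 ⇒ r3c3=9.
Step 37. [r7c3∈{4}] nothing but 4 survives at r7c3 ⇒ r7c3=4.
Step 38. [r3c2∈{7}] r3c2 has the single candidate 7, so r3c2=7.

Answer: 6 4 2 9 8 1 7 5 3 / 3 8 1 7 6 5 4 2 9 / 5 7 9 3 4 2 6 1 8 / 4 3 6 8 2 7 1 9 5 / 8 9 5 4 1 3 2 7 6 / 1 2 7 6 5 9 3 8 4 / 2 5 4 1 3 8 9 6 7 / 7 1 3 5 9 6 8 4 2 / 9 6 8 2 7 4 5 3 1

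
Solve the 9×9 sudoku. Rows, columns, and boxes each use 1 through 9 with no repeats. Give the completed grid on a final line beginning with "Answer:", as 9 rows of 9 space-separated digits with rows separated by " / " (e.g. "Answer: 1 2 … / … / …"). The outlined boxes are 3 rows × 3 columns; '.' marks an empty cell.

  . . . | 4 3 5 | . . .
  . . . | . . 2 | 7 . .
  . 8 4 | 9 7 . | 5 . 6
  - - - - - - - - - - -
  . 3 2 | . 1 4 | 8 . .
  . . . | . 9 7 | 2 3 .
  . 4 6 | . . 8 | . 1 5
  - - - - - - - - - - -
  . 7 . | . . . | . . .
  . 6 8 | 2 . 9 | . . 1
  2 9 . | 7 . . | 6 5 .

Step 1. [r2c9∈{3,4,8,9}] 3 has one home in box 3: r2c9. So r2c9=3.
Step 2. [r6c7∈{9}] r6c7 is down to just 9, so r6c7=9.
Step 3. [r4c1∈{5,7,9}] in row 4, 9 fits only at r4c1, so r4c1=9.
Step 4. [r2c8∈{4,8,9}] in row 2, 4 fits only at r2c8. So r2c8=4.
Step 5. [r5c4∈{5,6}] 6 has one home in row 5: r5c4, so r5c4=6.
Step 6. [r3c6∈{1}] r3c6 is down to just 1, so r3c6=1.
Step 7. [r9c3∈{1,3}] row 9 places 1 nowhere but r9c3. So r9c3=1.
Step 8. [r7c3∈{3,5}] in col 3, 3 fits only at r7c3. So r7c3=3.
Step 9. [r7c7∈{4}] r7c7's peers cover all but 4. So r7c7=4.
Step 10. [r7c1∈{5}] r7c1 has the single candidate 5, so r7c1=5.
Step 11. [r9c9∈{8}] r9c9 has the single candidate 8 ⇒ r9c9=8.
Step 12. [r1c1∈{1,6,7}] across row 1, 6 lands solely at r1c1 ⇒ r1c1=6.
Step 13. [r3c8∈{2}] nothing but 2 survives at r3c8, so r3c8=2.
Step 14. [r2c1∈{1}] only 1 remains possible at r2c1. So r2c1=1.
Step 15. [r1c9∈{9}] r1c9's peers cover all but 9 ⇒ r1c9=9.
Step 16. [r5c3∈{5}] only 5 remains possible at r5c3. So r5c3=5.
Step 17. [r2c4∈{8}] r2c4 is down to just 8. So r2c4=8.
Step 18. [r4c9∈{7}] r4c9 is down to just 7. So r4c9=7.
Step 19. [r8c5∈{4,5}] in row 8, 5 fits only at r8c5, so r8c5=5.
Step 20. [r7c6∈{6}] nothing but 6 survives at r7c6 ⇒ r7c6=6.
Step 21. [r9c5∈{4}] nothing but 4 survives at r9c5, so r9c5=4.
Step 22. [r5c1∈{8}] nothing but 8 survives at r5c1. So r5c1=8.
Step 23. [r8c8∈{7}] nothing but 7 survives at r8c8. So r8c8=7.
Step 24. [r2c3∈{9}] r2c3 is down to just 9 ⇒ r2c3=9.
Step 25. [r5c2∈{1}] r5c2 has the single candidate 1. So r5c2=1.
Step 26. [r8c7∈{3}] only 3 remains possible at r8c7 ⇒ r8c7=3.
Step 27. [r7c5∈{8}] nothing but 8 survives at r7c5, so r7c5=8.
Step 28. [r7c4∈{1}] only 1 remains possible at r7c4 ⇒ r7c4=1.
Step 29. [r1c8∈{8}] r1c8's peers cover all but 8. So r1c8=8.
Step 30. [r7c9∈{2}] r7c9 is down to just 2 ⇒ r7c9=2.
Step 31. [r4c8∈{6}] nothing but 6 survives at r4c8, so r4c8=6.
Step 32. [r2c5∈{6}] r2c5's peers cover all but 6. So r2c5=6.
Step 33. [r4c4∈{5}] r4c4 has the single candidate 5 ⇒ r4c4=5.
Step 34. [r6c5∈{2}] only 2 remains possible at r6c5, so r6c5=2.
Step 35. [r9c6∈{3}] nothing but 3 survives at r9c6. So r9c6=3.
Step 36. [r5c9∈{4}] r5c9 is down to just 4. So r5c9=4.
Step 37. [r1c3∈{7}] nothing but 7 survives at r1c3, so r1c3=7.
Step 38. [r1c2∈{2}] only 2 remains possible at r1c2. So r1c2=2.
Step 39. [r6c1∈{7}] r6c1 has the single candidate 7 ⇒ r6c1=7.
Step 40. [r8c1∈{4}] only 4 remains possible at r8c1. So r8c1=4.
Step 41. [r6c4∈{3}] r6c4 has the single candidate 3 ⇒ r6c4=3.
Step 42. [r3c1∈{3}] r3c1 is down to just 3. So r3c1=3.
Step 43. [r1c7∈{1}] r1c7's peers cover all but 1. So r1c7=1.
Step 44. [r2c2∈{5}] only 5 remains possible at r2c2 ⇒ r2c2=5.
Step 45. [r7c8∈{9}] r7c8 is down to just 9, so r7c8=9.

Answer: 6 2 7 4 3 5 1 8 9 / 1 5 9 8 6 2 7 4 3 / 3 8 4 9 7 1 5 2 6 / 9 3 2 5 1 4 8 6 7 / 8 1 5 6 9 7 2 3 4 / 7 4 6 3 2 8 9 1 5 / 5 7 3 1 8 6 4 9 2 / 4 6 8 2 5 9 3 7 1 / 2 9 1 7 4 3 6 5 8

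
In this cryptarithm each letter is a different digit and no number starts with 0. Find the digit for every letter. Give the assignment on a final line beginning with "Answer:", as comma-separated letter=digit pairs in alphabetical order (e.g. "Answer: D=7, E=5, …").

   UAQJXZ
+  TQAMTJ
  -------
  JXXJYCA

Step 1. [col 1: Z + J ≡ A (mod 10)] no forcing yet in column 1 (carry-in 0); Z=4 is free and consistent — try it, so Z=4.
Step 2. [col 1: Z + J ≡ A (mod 10)] column 1 (Z + J ≡ A (mod 10), carry-in 0) doesn't pin A yet; pick A=5 and continue. So A=5.
Step 3. [col 1: Z + J ≡ A (mod 10)] from column 1 (Z=4, A=5, carry-in 0, digits 4,5 already taken and all letters distinct): J must equal 1, so J=1.
Step 4. [col 2: X + T ≡ C (mod 10)] column 2 (X + T ≡ C (mod 10), carry-in 0) doesn't pin T yet; pick T=8 and continue, so T=8.
Step 5. [col 2: X + T ≡ C (mod 10)] X=2 is one option consistent with column 2 (X + T ≡ C (mod 10), carry-in 0) — take it, so X=2.
Step 6. [col 2: X + T ≡ C (mod 10)] column 2 reads X+T+carry(0)=C with X=2, T=8; with digits 1,2,4,5,8 already taken and all letters distinct, the only value for C is 0 ⇒ C=0.
Step 7. [col 3: J + M ≡ Y (mod 10)] column 3 reads J+M+carry(1)=Y with J=1; with digits 0,1,2,4,5,8 already taken and all letters distinct, the only value for Y is 9, so Y=9.
Step 8. [col 3: J + M ≡ Y (mod 10)] from column 3 (J=1, Y=9, carry-in 1, digits 0,1,2,4,5,8,9 already taken and all letters distinct): M must equal 7. So M=7.
Step 9. [col 4: Q + A ≡ J (mod 10)] from column 4 (A=5, J=1, carry-in 0, digits 0,1,2,4,5,7,8,9 already taken and all letters distinct): Q must equal 6, so Q=6.
Step 10. [col 6: U + T ≡ X (mod 10)] in column 6 we have U+T≡X with carry-in 1; given T=8, X=2 and digits 0,1,2,4,5,6,7,8,9 already taken and all letters distinct, that pins U to 3 ⇒ U=3.

Answer: A=5, C=0, J=1, M=7, Q=6, T=8, U=3, X=2, Y=9, Z=4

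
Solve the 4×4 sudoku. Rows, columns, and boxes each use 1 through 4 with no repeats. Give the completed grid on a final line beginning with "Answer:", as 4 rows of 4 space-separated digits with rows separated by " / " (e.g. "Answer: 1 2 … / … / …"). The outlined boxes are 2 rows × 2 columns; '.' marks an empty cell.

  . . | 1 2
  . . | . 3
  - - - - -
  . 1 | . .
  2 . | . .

Step 1. [r3c4∈{4}] r3c4 has the single candidate 4, so r3c4=4.
Step 2. [r3c1∈{3}] nothing but 3 survives at r3c1, so r3c1=3.
Step 3. [r1c1∈{4}] r1c1 is down to just 4, so r1c1=4.
Step 4. [r4c3∈{3}] r4c3 is down to just 3. So r4c3=3.
Step 5. [r2c2∈{2}] r2c2 is down to just 2, so r2c2=2.
Step 6. [r2c3∈{4}] only 4 remains possible at r2c3 ⇒ r2c3=4.
Step 7. [r4c2∈{4}] r4c2's peers cover all but 4, so r4c2=4.
Step 8. [r2c1∈{1}] r2c1's peers cover all but 1 ⇒ r2c1=1.
Step 9. [r4c4∈{1}] only 1 remains possible at r4c4. So r4c4=1.
Step 10. [r1c2∈{3}] r1c2 has the single candidate 3 ⇒ r1c2=3.
Step 11. [r3c3∈{2}] r3c3's peers cover all but 2 ⇒ r3c3=2.

Answer: 4 3 1 2 / 1 2 4 3 / 3 1 2 4 / 2 4 3 1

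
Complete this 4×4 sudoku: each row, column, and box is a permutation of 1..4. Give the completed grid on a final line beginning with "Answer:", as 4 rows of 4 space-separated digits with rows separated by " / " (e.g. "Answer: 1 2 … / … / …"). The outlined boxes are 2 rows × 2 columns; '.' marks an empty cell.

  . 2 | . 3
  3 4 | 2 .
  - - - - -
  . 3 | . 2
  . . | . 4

Step 1. [r4c2∈{1}] r4c2's peers cover all but 1 ⇒ r4c2=1.
Step 2. [r2c4∈{1}] r2c4 has the single candidate 1 ⇒ r2c4=1.
Step 3. [r3c3∈{1}] nothing but 1 survives at r3c3, so r3c3=1.
Step 4. [r4c3∈{3}] nothing but 3 survives at r4c3 ⇒ r4c3=3.
Step 5. [r4c1∈{2}] only 2 remains possible at r4c1, so r4c1=2.
Step 6. [r1c1∈{1}] r1c1 has the single candidate 1, so r1c1=1.
Step 7. [r3c1∈{4}] r3c1's peers cover all but 4, so r3c1=4.
Step 8. [r1c3∈{4}] only 4 remains possible at r1c3 ⇒ r1c3=4.

Answer: 1 2 4 3 / 3 4 2 1 / 4 3 1 2 / 2 1 3 4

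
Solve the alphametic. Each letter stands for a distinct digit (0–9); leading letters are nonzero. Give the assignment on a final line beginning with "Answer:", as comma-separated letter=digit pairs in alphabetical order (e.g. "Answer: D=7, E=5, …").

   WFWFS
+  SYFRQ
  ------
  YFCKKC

Step 1. [col 1: S + Q ≡ C (mod 10)] Q=8 is one option consistent with column 1 (S + Q ≡ C (mod 10), carry-in 0) — take it ⇒ Q=8.
Step 2. [col 1: S + Q ≡ C (mod 10)] C=3 is one option consistent with column 1 (S + Q ≡ C (mod 10), carry-in 0) — take it. So C=3.
Step 3. [Y] Y is the leading digit of a 6-digit sum of two 5-digit numbers; the final carry is exactly 1, so Y=1.
Step 4. [col 1: S + Q ≡ C (mod 10)] from column 1 (Q=8, C=3, carry-in 0, digits 1,3,8 already taken and all letters distinct): S must equal 5, so S=5.
Step 5. [col 2: F + R ≡ K (mod 10)] column 2 (F + R ≡ K (mod 10), carry-in 1) doesn't pin R yet; pick R=6 and continue ⇒ R=6.
Step 6. [col 2: F + R ≡ K (mod 10)] no forcing yet in column 2 (carry-in 1); F=2 is free and consistent — try it ⇒ F=2.
Step 7. [col 2: F + R ≡ K (mod 10)] in column 2 we have F+R≡K with carry-in 1; given F=2, R=6 and digits 1,2,3,5,6,8 already taken and all letters distinct, that pins K to 9 ⇒ K=9.
Step 8. [col 3: W + F ≡ K (mod 10)] in column 3 we have W+F≡K with carry-in 0; given F=2, K=9 and digits 1,2,3,5,6,8,9 already taken and all letters distinct, that pins W to 7 ⇒ W=7.

Answer: C=3, F=2, K=9, Q=8, R=6, S=5, W=7, Y=1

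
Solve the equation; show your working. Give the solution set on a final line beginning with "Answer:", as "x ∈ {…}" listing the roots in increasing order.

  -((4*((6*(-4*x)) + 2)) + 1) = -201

Step 1. [-((4*((6*(-4*x)) + 2)) + 1) = -201] leading − — multiply by −1 ⇒ neg: (4*((6*(-4*x)) + 2)) + 1 = 201.
Step 2. [(4*((6*(-4*x)) + 2)) + 1 = 201] peel the +1: subtract 1 from each side ⇒ sub: 4*((6*(-4*x)) + 2) = 200.
Step 3. [4*((6*(-4*x)) + 2) = 200] leading coefficient 4: divide by 4. So div: (6*(-4*x)) + 2 = 50.
Step 4. [(6*(-4*x)) + 2 = 50] +2 is outermost — subtract 2 both sides, so sub: 6*(-4*x) = 48.
Step 5. [6*(-4*x) = 48] divide by the outer 6. So div: -4*x = 8.
Step 6. [-4*x = 8] -4 out front; divide by -4. So div: x = -2.

Answer: x ∈ {-2}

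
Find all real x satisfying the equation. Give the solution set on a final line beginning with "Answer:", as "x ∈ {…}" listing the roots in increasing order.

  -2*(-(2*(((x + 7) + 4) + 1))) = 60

Step 1. [-2*(-(2*(((x + 7) + 4) + 1))) = 60] -2 out front; divide by -2 ⇒ div: -(2*(((x + 7) + 4) + 1)) = -30.
Step 2. [-(2*(((x + 7) + 4) + 1)) = -30] leading − — multiply by −1, so neg: 2*(((x + 7) + 4) + 1) = 30.
Step 3. [2*(((x + 7) + 4) + 1) = 30] 2·(inner) — divide through by 2, so div: ((x + 7) + 4) + 1 = 15.
Step 4. [((x + 7) + 4) + 1 = 15] 1 comes off first (subtract 1) ⇒ sub: (x + 7) + 4 = 14.
Step 5. [(x + 7) + 4 = 14] subtract 4: x sits inside (… + 4) ⇒ sub: x + 7 = 10.
Step 6. [x + 7 = 10] subtract 7: x sits inside (… + 7), so sub: x = 3.

Answer: x ∈ {3}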